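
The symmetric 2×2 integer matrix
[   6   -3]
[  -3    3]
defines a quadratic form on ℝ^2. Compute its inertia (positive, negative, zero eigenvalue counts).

step 0: pivot 6 → sign +
step 1: pivot 3/2 → sign +
signature = (2, 0, 0)

Answer: (2, 0, 0)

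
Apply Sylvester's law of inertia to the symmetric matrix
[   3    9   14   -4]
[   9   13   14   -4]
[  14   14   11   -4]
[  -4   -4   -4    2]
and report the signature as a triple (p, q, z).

step 0: pivot 3 → sign +
step 1: pivot -14 → sign −
step 2: pivot 5/3 → sign +
step 3: pivot 6/35 → sign +
signature = (3, 1, 0)

Answer: (3, 1, 0)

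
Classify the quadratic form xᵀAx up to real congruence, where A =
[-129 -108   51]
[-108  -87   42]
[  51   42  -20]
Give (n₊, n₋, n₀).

Answer: (2, 1, 0)

Derivation:
step 0: pivot -129 → sign −
step 1: pivot 147/43 → sign +
step 2: pivot 1/49 → sign +
signature = (2, 1, 0)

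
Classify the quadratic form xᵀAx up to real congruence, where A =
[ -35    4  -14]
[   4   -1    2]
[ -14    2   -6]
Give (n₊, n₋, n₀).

step 0: pivot -35 → sign −
step 1: pivot -19/35 → sign −
step 2: pivot -2/19 → sign −
signature = (0, 3, 0)

Answer: (0, 3, 0)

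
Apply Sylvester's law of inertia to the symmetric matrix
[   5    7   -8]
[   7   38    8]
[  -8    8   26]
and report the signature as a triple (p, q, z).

Answer: (3, 0, 0)

Derivation:
step 0: pivot 5 → sign +
step 1: pivot 141/5 → sign +
step 2: pivot 6/47 → sign +
signature = (3, 0, 0)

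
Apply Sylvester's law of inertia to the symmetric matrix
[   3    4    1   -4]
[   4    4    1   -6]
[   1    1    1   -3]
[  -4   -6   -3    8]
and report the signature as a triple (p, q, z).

Answer: (2, 1, 1)

Derivation:
step 0: pivot 3 → sign +
step 1: pivot -4/3 → sign −
step 2: pivot 3/4 → sign +
step 3: row/col 3 already zero → sign 0
signature = (2, 1, 1)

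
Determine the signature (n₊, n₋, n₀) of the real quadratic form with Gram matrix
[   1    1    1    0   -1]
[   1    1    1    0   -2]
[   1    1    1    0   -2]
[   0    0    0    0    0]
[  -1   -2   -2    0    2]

Answer: (2, 1, 2)

Derivation:
step 0: pivot 1 → sign +
step 1: pivot 1 → sign +
step 2: pivot -1 → sign −
step 3: row/col 3 already zero → sign 0
step 4: row/col 4 already zero → sign 0
signature = (2, 1, 2)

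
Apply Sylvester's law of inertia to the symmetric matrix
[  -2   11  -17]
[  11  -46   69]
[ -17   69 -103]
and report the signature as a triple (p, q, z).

step 0: pivot -2 → sign −
step 1: pivot 29/2 → sign +
step 2: pivot 3/29 → sign +
signature = (2, 1, 0)

Answer: (2, 1, 0)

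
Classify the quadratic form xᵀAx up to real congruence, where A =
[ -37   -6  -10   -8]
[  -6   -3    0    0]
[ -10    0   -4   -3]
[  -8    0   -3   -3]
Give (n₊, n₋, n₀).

step 0: pivot -37 → sign −
step 1: pivot -75/37 → sign −
step 2: pivot -11/25 → sign −
step 3: pivot 1/11 → sign +
signature = (1, 3, 0)

Answer: (1, 3, 0)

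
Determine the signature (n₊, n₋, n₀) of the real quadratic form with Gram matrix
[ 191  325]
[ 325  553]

Answer: (1, 1, 0)

Derivation:
step 0: pivot 191 → sign +
step 1: pivot -2/191 → sign −
signature = (1, 1, 0)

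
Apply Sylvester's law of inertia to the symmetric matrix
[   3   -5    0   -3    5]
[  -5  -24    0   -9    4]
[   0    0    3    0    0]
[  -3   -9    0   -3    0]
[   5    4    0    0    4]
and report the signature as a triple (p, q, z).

Answer: (3, 2, 0)

Derivation:
step 0: pivot 3 → sign +
step 1: pivot -97/3 → sign −
step 2: pivot 3 → sign +
step 3: pivot 6/97 → sign +
step 4: pivot -3/2 → sign −
signature = (3, 2, 0)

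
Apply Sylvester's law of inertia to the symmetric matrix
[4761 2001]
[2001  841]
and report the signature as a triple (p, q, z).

step 0: pivot 4761 → sign +
step 1: row/col 1 already zero → sign 0
signature = (1, 0, 1)

Answer: (1, 0, 1)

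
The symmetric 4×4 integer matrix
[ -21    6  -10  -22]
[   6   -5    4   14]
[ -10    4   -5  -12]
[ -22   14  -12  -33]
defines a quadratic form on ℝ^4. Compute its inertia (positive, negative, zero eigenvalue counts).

Answer: (1, 3, 0)

Derivation:
step 0: pivot -21 → sign −
step 1: pivot -23/7 → sign −
step 2: pivot 11/69 → sign +
step 3: pivot -3/11 → sign −
signature = (1, 3, 0)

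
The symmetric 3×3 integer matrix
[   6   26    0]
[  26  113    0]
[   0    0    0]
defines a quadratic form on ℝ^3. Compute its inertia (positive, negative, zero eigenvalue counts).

step 0: pivot 6 → sign +
step 1: pivot 1/3 → sign +
step 2: row/col 2 already zero → sign 0
signature = (2, 0, 1)

Answer: (2, 0, 1)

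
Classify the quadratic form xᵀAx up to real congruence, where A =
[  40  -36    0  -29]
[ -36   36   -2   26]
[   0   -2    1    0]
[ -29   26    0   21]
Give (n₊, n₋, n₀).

step 0: pivot 40 → sign +
step 1: pivot 18/5 → sign +
step 2: pivot -1/9 → sign −
step 3: row/col 3 already zero → sign 0
signature = (2, 1, 1)

Answer: (2, 1, 1)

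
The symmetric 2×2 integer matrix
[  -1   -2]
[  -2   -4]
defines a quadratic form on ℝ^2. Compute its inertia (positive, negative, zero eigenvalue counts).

step 0: pivot -1 → sign −
step 1: row/col 1 already zero → sign 0
signature = (0, 1, 1)

Answer: (0, 1, 1)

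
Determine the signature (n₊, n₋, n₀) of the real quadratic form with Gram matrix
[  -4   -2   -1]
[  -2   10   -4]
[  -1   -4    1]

Answer: (2, 1, 0)

Derivation:
step 0: pivot -4 → sign −
step 1: pivot 11 → sign +
step 2: pivot 3/22 → sign +
signature = (2, 1, 0)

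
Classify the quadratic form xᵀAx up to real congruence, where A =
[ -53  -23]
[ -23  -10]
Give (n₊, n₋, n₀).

Answer: (0, 2, 0)

Derivation:
step 0: pivot -53 → sign −
step 1: pivot -1/53 → sign −
signature = (0, 2, 0)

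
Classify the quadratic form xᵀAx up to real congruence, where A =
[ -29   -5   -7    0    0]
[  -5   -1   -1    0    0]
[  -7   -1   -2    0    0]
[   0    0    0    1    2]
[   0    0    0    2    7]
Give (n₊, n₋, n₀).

Answer: (2, 2, 1)

Derivation:
step 0: pivot -29 → sign −
step 1: pivot -4/29 → sign −
step 2: pivot 1 → sign +
step 3: pivot 3 → sign +
step 4: row/col 4 already zero → sign 0
signature = (2, 2, 1)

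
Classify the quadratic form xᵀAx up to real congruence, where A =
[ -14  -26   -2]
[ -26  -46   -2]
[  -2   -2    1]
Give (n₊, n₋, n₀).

Answer: (1, 1, 1)

Derivation:
step 0: pivot -14 → sign −
step 1: pivot 16/7 → sign +
step 2: row/col 2 already zero → sign 0
signature = (1, 1, 1)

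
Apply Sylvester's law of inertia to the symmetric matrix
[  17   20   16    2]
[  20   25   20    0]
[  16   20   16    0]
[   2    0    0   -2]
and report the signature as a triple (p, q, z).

step 0: pivot 17 → sign +
step 1: pivot 25/17 → sign +
step 2: pivot -6 → sign −
step 3: row/col 3 already zero → sign 0
signature = (2, 1, 1)

Answer: (2, 1, 1)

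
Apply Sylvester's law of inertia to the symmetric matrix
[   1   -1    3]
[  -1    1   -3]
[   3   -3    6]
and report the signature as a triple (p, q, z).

step 0: pivot 1 → sign +
step 1: pivot -3 → sign −
step 2: row/col 2 already zero → sign 0
signature = (1, 1, 1)

Answer: (1, 1, 1)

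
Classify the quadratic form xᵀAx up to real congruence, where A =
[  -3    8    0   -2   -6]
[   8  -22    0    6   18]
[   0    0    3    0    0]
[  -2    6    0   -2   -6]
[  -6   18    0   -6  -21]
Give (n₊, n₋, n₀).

step 0: pivot -3 → sign −
step 1: pivot -2/3 → sign −
step 2: pivot 3 → sign +
step 3: pivot -3 → sign −
step 4: row/col 4 already zero → sign 0
signature = (1, 3, 1)

Answer: (1, 3, 1)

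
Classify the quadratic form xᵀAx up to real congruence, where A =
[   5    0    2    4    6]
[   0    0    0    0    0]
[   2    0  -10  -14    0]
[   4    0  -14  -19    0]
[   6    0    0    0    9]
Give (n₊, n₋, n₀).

step 0: pivot 5 → sign +
step 1: pivot -54/5 → sign −
step 2: pivot 1/3 → sign +
step 3: pivot -3 → sign −
step 4: row/col 4 already zero → sign 0
signature = (2, 2, 1)

Answer: (2, 2, 1)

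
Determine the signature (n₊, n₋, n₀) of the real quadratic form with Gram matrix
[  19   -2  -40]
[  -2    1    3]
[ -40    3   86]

step 0: pivot 19 → sign +
step 1: pivot 15/19 → sign +
step 2: pivot -1/15 → sign −
signature = (2, 1, 0)

Answer: (2, 1, 0)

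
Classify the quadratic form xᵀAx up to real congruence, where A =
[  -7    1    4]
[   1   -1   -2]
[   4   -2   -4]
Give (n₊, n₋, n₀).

Answer: (1, 2, 0)

Derivation:
step 0: pivot -7 → sign −
step 1: pivot -6/7 → sign −
step 2: pivot 2/3 → sign +
signature = (1, 2, 0)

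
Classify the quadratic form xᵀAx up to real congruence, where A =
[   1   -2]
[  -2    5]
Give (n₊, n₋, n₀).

Answer: (2, 0, 0)

Derivation:
step 0: pivot 1 → sign +
step 1: pivot 1 → sign +
signature = (2, 0, 0)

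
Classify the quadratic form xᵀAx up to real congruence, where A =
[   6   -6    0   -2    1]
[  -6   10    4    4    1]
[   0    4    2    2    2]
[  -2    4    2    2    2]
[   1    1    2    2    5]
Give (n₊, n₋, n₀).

step 0: pivot 6 → sign +
step 1: pivot 4 → sign +
step 2: pivot -2 → sign −
step 3: pivot 1/3 → sign +
step 4: pivot -3/2 → sign −
signature = (3, 2, 0)

Answer: (3, 2, 0)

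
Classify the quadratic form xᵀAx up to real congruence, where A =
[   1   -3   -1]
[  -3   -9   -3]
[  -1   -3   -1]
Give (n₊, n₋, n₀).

step 0: pivot 1 → sign +
step 1: pivot -18 → sign −
step 2: row/col 2 already zero → sign 0
signature = (1, 1, 1)

Answer: (1, 1, 1)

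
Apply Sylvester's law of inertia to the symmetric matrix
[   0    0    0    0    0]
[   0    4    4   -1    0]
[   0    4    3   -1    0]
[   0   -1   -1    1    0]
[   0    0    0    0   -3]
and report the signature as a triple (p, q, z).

step 0: pivot 4 → sign +
step 1: pivot -1 → sign −
step 2: pivot 3/4 → sign +
step 3: pivot -3 → sign −
step 4: row/col 4 already zero → sign 0
signature = (2, 2, 1)

Answer: (2, 2, 1)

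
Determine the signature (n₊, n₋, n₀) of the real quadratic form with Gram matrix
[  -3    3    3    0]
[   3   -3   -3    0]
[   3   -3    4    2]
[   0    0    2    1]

step 0: pivot -3 → sign −
step 1: pivot 7 → sign +
step 2: pivot 3/7 → sign +
step 3: row/col 3 already zero → sign 0
signature = (2, 1, 1)

Answer: (2, 1, 1)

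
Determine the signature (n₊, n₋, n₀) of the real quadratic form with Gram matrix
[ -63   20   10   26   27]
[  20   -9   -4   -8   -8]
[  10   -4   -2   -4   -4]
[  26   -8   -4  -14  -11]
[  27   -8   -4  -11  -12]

step 0: pivot -63 → sign −
step 1: pivot -167/63 → sign −
step 2: pivot -26/167 → sign −
step 3: pivot -42/13 → sign −
step 4: pivot -3/14 → sign −
signature = (0, 5, 0)

Answer: (0, 5, 0)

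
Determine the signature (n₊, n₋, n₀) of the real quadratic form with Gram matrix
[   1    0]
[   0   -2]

Answer: (1, 1, 0)

Derivation:
step 0: pivot 1 → sign +
step 1: pivot -2 → sign −
signature = (1, 1, 0)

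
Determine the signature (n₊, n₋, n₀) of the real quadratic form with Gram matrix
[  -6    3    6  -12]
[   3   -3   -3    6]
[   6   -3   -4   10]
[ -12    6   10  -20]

Answer: (2, 2, 0)

Derivation:
step 0: pivot -6 → sign −
step 1: pivot -3/2 → sign −
step 2: pivot 2 → sign +
step 3: pivot 2 → sign +
signature = (2, 2, 0)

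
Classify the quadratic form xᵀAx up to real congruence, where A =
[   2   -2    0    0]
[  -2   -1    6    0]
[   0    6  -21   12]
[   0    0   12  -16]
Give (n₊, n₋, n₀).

Answer: (1, 2, 1)

Derivation:
step 0: pivot 2 → sign +
step 1: pivot -3 → sign −
step 2: pivot -9 → sign −
step 3: row/col 3 already zero → sign 0
signature = (1, 2, 1)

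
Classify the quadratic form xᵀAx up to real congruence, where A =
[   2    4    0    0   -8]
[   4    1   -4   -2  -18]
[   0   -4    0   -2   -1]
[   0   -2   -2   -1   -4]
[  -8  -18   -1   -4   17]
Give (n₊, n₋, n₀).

Answer: (3, 2, 0)

Derivation:
step 0: pivot 2 → sign +
step 1: pivot -7 → sign −
step 2: pivot 16/7 → sign +
step 3: pivot -3/4 → sign −
step 4: pivot 3/4 → sign +
signature = (3, 2, 0)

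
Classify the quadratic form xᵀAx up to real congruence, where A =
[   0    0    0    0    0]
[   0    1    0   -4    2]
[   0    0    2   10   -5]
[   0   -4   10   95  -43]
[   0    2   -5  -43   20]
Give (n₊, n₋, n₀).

step 0: pivot 1 → sign +
step 1: pivot 2 → sign +
step 2: pivot 29 → sign +
step 3: pivot 3/58 → sign +
step 4: row/col 4 already zero → sign 0
signature = (4, 0, 1)

Answer: (4, 0, 1)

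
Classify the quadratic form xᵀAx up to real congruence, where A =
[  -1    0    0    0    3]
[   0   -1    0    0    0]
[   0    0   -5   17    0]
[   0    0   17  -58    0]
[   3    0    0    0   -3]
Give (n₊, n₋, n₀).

step 0: pivot -1 → sign −
step 1: pivot -1 → sign −
step 2: pivot -5 → sign −
step 3: pivot -1/5 → sign −
step 4: pivot 6 → sign +
signature = (1, 4, 0)

Answer: (1, 4, 0)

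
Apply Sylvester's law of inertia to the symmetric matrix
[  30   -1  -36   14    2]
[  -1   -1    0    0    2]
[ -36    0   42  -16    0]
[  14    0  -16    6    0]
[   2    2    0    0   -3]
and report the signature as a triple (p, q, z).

step 0: pivot 30 → sign +
step 1: pivot -31/30 → sign −
step 2: pivot 6/31 → sign +
step 3: pivot -2/3 → sign −
step 4: pivot 1 → sign +
signature = (3, 2, 0)

Answer: (3, 2, 0)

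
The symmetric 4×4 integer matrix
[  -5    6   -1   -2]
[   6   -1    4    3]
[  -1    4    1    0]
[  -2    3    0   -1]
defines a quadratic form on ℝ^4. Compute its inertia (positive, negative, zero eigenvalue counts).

step 0: pivot -5 → sign −
step 1: pivot 31/5 → sign +
step 2: pivot -2/31 → sign −
step 3: row/col 3 already zero → sign 0
signature = (1, 2, 1)

Answer: (1, 2, 1)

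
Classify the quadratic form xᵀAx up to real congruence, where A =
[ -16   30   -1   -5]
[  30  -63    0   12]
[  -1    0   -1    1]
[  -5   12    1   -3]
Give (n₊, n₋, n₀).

step 0: pivot -16 → sign −
step 1: pivot -27/4 → sign −
step 2: pivot -5/12 → sign −
step 3: pivot 2/5 → sign +
signature = (1, 3, 0)

Answer: (1, 3, 0)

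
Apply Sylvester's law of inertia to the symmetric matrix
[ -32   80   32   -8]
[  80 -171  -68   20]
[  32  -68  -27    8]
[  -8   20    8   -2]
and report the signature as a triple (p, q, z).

Answer: (2, 1, 1)

Derivation:
step 0: pivot -32 → sign −
step 1: pivot 29 → sign +
step 2: pivot 1/29 → sign +
step 3: row/col 3 already zero → sign 0
signature = (2, 1, 1)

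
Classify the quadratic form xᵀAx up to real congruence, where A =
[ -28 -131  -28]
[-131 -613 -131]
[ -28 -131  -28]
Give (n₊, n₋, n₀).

Answer: (0, 2, 1)

Derivation:
step 0: pivot -28 → sign −
step 1: pivot -3/28 → sign −
step 2: row/col 2 already zero → sign 0
signature = (0, 2, 1)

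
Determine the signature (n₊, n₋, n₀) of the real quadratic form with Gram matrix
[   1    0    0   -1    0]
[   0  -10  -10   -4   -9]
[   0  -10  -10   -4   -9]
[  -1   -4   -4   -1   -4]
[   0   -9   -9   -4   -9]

step 0: pivot 1 → sign +
step 1: pivot -10 → sign −
step 2: pivot -2/5 → sign −
step 3: pivot -1/2 → sign −
step 4: row/col 4 already zero → sign 0
signature = (1, 3, 1)

Answer: (1, 3, 1)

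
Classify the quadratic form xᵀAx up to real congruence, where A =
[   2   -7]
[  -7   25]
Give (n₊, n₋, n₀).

step 0: pivot 2 → sign +
step 1: pivot 1/2 → sign +
signature = (2, 0, 0)

Answer: (2, 0, 0)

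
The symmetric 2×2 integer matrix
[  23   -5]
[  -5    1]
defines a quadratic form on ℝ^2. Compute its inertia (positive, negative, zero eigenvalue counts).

Answer: (1, 1, 0)

Derivation:
step 0: pivot 23 → sign +
step 1: pivot -2/23 → sign −
signature = (1, 1, 0)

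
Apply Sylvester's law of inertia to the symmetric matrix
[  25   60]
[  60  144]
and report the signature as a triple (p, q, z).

step 0: pivot 25 → sign +
step 1: row/col 1 already zero → sign 0
signature = (1, 0, 1)

Answer: (1, 0, 1)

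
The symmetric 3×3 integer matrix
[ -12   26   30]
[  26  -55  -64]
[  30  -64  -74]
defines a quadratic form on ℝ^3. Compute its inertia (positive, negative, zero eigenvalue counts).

step 0: pivot -12 → sign −
step 1: pivot 4/3 → sign +
step 2: pivot 1/4 → sign +
signature = (2, 1, 0)

Answer: (2, 1, 0)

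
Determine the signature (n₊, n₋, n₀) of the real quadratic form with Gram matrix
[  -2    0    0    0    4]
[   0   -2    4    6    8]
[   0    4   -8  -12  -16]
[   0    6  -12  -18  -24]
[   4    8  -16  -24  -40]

Answer: (0, 2, 3)

Derivation:
step 0: pivot -2 → sign −
step 1: pivot -2 → sign −
step 2: row/col 2 already zero → sign 0
step 3: row/col 3 already zero → sign 0
step 4: row/col 4 already zero → sign 0
signature = (0, 2, 3)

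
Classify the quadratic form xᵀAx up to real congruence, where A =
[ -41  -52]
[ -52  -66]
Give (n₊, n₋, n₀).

step 0: pivot -41 → sign −
step 1: pivot -2/41 → sign −
signature = (0, 2, 0)

Answer: (0, 2, 0)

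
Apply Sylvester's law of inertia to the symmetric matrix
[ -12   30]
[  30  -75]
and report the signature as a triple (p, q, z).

Answer: (0, 1, 1)

Derivation:
step 0: pivot -12 → sign −
step 1: row/col 1 already zero → sign 0
signature = (0, 1, 1)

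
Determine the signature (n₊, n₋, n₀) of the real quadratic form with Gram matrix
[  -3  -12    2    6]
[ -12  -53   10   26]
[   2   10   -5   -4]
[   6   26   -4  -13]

Answer: (1, 3, 0)

Derivation:
step 0: pivot -3 → sign −
step 1: pivot -5 → sign −
step 2: pivot -43/15 → sign −
step 3: pivot 1/43 → sign +
signature = (1, 3, 0)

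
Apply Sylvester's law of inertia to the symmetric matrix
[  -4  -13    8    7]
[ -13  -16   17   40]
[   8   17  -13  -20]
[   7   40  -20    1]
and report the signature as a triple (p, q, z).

Answer: (2, 2, 0)

Derivation:
step 0: pivot -4 → sign −
step 1: pivot 105/4 → sign +
step 2: pivot -3/35 → sign −
step 3: pivot 2 → sign +
signature = (2, 2, 0)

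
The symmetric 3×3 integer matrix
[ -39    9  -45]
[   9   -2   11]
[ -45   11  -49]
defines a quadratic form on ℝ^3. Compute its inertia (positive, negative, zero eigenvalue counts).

step 0: pivot -39 → sign −
step 1: pivot 1/13 → sign +
step 2: pivot -2 → sign −
signature = (1, 2, 0)

Answer: (1, 2, 0)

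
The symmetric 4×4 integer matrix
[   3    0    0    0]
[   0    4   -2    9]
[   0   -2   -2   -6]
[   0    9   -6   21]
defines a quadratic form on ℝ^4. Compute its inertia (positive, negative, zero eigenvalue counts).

step 0: pivot 3 → sign +
step 1: pivot 4 → sign +
step 2: pivot -3 → sign −
step 3: pivot 3/2 → sign +
signature = (3, 1, 0)

Answer: (3, 1, 0)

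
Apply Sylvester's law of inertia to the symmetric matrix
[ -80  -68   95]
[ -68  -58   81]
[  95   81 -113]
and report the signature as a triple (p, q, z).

Answer: (1, 2, 0)

Derivation:
step 0: pivot -80 → sign −
step 1: pivot -1/5 → sign −
step 2: pivot 1/8 → sign +
signature = (1, 2, 0)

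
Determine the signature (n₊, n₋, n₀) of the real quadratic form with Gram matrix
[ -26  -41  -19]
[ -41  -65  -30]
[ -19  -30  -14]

Answer: (0, 3, 0)

Derivation:
step 0: pivot -26 → sign −
step 1: pivot -9/26 → sign −
step 2: pivot -1/9 → sign −
signature = (0, 3, 0)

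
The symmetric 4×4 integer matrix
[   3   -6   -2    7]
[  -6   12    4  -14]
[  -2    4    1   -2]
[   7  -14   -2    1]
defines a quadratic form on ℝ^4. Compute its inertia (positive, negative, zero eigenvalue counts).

Answer: (2, 1, 1)

Derivation:
step 0: pivot 3 → sign +
step 1: pivot -1/3 → sign −
step 2: pivot 6 → sign +
step 3: row/col 3 already zero → sign 0
signature = (2, 1, 1)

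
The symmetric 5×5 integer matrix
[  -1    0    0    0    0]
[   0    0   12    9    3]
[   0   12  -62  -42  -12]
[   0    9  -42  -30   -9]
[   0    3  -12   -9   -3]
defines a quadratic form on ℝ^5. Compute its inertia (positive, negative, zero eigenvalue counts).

step 0: pivot -1 → sign −
step 1: pivot -62 → sign −
step 2: pivot 72/31 → sign +
step 3: pivot -15/8 → sign −
step 4: pivot -1/5 → sign −
signature = (1, 4, 0)

Answer: (1, 4, 0)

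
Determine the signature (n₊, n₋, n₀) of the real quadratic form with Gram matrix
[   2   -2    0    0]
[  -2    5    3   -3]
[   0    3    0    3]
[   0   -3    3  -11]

step 0: pivot 2 → sign +
step 1: pivot 3 → sign +
step 2: pivot -3 → sign −
step 3: pivot -2 → sign −
signature = (2, 2, 0)

Answer: (2, 2, 0)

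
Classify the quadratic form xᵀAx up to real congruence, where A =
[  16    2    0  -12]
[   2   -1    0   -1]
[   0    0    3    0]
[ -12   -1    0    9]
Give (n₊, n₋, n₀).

Answer: (3, 1, 0)

Derivation:
step 0: pivot 16 → sign +
step 1: pivot -5/4 → sign −
step 2: pivot 3 → sign +
step 3: pivot 1/5 → sign +
signature = (3, 1, 0)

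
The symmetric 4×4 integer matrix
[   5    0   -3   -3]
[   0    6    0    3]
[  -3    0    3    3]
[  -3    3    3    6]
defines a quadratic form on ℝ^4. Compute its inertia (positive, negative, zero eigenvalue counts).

step 0: pivot 5 → sign +
step 1: pivot 6 → sign +
step 2: pivot 6/5 → sign +
step 3: pivot 3/2 → sign +
signature = (4, 0, 0)

Answer: (4, 0, 0)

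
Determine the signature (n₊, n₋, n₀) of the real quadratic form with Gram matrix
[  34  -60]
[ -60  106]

Answer: (2, 0, 0)

Derivation:
step 0: pivot 34 → sign +
step 1: pivot 2/17 → sign +
signature = (2, 0, 0)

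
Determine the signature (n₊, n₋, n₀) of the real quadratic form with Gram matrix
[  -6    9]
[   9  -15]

Answer: (0, 2, 0)

Derivation:
step 0: pivot -6 → sign −
step 1: pivot -3/2 → sign −
signature = (0, 2, 0)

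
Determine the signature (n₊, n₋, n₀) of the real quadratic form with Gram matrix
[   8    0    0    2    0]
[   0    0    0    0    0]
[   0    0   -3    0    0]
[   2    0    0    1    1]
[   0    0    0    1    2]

step 0: pivot 8 → sign +
step 1: pivot -3 → sign −
step 2: pivot 1/2 → sign +
step 3: row/col 3 already zero → sign 0
step 4: row/col 4 already zero → sign 0
signature = (2, 1, 2)

Answer: (2, 1, 2)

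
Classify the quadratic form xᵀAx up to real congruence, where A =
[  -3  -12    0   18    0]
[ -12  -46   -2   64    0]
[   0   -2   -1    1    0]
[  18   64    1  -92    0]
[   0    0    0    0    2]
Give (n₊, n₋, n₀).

Answer: (3, 2, 0)

Derivation:
step 0: pivot -3 → sign −
step 1: pivot 2 → sign +
step 2: pivot -3 → sign −
step 3: pivot 1/3 → sign +
step 4: pivot 2 → sign +
signature = (3, 2, 0)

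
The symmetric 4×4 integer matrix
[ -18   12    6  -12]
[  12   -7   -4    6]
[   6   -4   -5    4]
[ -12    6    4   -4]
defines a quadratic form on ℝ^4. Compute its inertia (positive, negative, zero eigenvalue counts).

step 0: pivot -18 → sign −
step 1: pivot 1 → sign +
step 2: pivot -3 → sign −
step 3: row/col 3 already zero → sign 0
signature = (1, 2, 1)

Answer: (1, 2, 1)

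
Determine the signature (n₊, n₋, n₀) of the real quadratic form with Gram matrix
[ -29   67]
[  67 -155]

Answer: (0, 2, 0)

Derivation:
step 0: pivot -29 → sign −
step 1: pivot -6/29 → sign −
signature = (0, 2, 0)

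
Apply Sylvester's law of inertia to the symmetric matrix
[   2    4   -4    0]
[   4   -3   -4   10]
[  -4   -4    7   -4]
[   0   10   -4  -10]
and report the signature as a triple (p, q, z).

step 0: pivot 2 → sign +
step 1: pivot -11 → sign −
step 2: pivot 5/11 → sign +
step 3: pivot -6/5 → sign −
signature = (2, 2, 0)

Answer: (2, 2, 0)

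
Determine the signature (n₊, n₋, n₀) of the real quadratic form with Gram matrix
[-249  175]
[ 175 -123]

Answer: (0, 2, 0)

Derivation:
step 0: pivot -249 → sign −
step 1: pivot -2/249 → sign −
signature = (0, 2, 0)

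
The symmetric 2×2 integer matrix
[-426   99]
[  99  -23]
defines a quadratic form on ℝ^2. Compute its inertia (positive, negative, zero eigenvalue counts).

step 0: pivot -426 → sign −
step 1: pivot 1/142 → sign +
signature = (1, 1, 0)

Answer: (1, 1, 0)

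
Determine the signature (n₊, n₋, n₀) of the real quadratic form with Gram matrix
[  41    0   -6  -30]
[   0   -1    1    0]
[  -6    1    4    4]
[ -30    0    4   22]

step 0: pivot 41 → sign +
step 1: pivot -1 → sign −
step 2: pivot 169/41 → sign +
step 3: pivot 2/169 → sign +
signature = (3, 1, 0)

Answer: (3, 1, 0)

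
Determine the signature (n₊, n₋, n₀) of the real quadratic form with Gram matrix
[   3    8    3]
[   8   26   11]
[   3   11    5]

Answer: (3, 0, 0)

Derivation:
step 0: pivot 3 → sign +
step 1: pivot 14/3 → sign +
step 2: pivot 1/14 → sign +
signature = (3, 0, 0)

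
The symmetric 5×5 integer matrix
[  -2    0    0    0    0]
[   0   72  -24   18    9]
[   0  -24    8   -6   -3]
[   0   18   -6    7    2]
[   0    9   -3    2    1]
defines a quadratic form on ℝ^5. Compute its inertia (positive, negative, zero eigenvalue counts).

Answer: (2, 2, 1)

Derivation:
step 0: pivot -2 → sign −
step 1: pivot 72 → sign +
step 2: pivot 5/2 → sign +
step 3: pivot -3/20 → sign −
step 4: row/col 4 already zero → sign 0
signature = (2, 2, 1)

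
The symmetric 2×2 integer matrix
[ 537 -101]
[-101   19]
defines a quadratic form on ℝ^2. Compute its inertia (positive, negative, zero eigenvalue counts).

step 0: pivot 537 → sign +
step 1: pivot 2/537 → sign +
signature = (2, 0, 0)

Answer: (2, 0, 0)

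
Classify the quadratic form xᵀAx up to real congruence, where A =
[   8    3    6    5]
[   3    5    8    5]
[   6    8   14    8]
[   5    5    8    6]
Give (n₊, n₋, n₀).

Answer: (4, 0, 0)

Derivation:
step 0: pivot 8 → sign +
step 1: pivot 31/8 → sign +
step 2: pivot 30/31 → sign +
step 3: pivot 1/5 → sign +
signature = (4, 0, 0)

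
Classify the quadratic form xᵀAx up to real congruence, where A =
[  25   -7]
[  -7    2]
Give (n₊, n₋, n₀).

step 0: pivot 25 → sign +
step 1: pivot 1/25 → sign +
signature = (2, 0, 0)

Answer: (2, 0, 0)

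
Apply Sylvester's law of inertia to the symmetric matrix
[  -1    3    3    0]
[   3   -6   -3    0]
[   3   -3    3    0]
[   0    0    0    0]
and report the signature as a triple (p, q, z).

Answer: (1, 1, 2)

Derivation:
step 0: pivot -1 → sign −
step 1: pivot 3 → sign +
step 2: row/col 2 already zero → sign 0
step 3: row/col 3 already zero → sign 0
signature = (1, 1, 2)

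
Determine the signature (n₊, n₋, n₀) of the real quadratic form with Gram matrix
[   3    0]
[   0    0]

Answer: (1, 0, 1)

Derivation:
step 0: pivot 3 → sign +
step 1: row/col 1 already zero → sign 0
signature = (1, 0, 1)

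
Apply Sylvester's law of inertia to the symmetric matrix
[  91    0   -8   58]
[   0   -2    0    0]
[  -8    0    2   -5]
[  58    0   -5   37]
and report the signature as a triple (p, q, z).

step 0: pivot 91 → sign +
step 1: pivot -2 → sign −
step 2: pivot 118/91 → sign +
step 3: pivot 3/118 → sign +
signature = (3, 1, 0)

Answer: (3, 1, 0)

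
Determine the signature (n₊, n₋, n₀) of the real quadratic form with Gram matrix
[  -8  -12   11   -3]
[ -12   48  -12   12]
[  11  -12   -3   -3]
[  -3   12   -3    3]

step 0: pivot -8 → sign −
step 1: pivot 66 → sign +
step 2: pivot -2/11 → sign −
step 3: row/col 3 already zero → sign 0
signature = (1, 2, 1)

Answer: (1, 2, 1)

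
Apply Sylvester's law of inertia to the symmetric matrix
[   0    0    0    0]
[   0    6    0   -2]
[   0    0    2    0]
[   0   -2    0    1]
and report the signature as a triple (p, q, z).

Answer: (3, 0, 1)

Derivation:
step 0: pivot 6 → sign +
step 1: pivot 2 → sign +
step 2: pivot 1/3 → sign +
step 3: row/col 3 already zero → sign 0
signature = (3, 0, 1)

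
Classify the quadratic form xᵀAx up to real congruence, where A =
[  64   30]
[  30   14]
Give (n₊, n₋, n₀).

Answer: (1, 1, 0)

Derivation:
step 0: pivot 64 → sign +
step 1: pivot -1/16 → sign −
signature = (1, 1, 0)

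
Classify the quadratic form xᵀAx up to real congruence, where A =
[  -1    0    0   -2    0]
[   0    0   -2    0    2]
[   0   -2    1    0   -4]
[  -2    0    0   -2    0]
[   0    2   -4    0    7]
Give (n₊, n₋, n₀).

step 0: pivot -1 → sign −
step 1: pivot 1 → sign +
step 2: pivot -4 → sign −
step 3: pivot 2 → sign +
step 4: row/col 4 already zero → sign 0
signature = (2, 2, 1)

Answer: (2, 2, 1)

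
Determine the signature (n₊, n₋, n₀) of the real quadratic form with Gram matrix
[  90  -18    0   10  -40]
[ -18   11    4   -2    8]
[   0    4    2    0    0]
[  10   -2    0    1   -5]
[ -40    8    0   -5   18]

step 0: pivot 90 → sign +
step 1: pivot 37/5 → sign +
step 2: pivot -6/37 → sign −
step 3: pivot -1/9 → sign −
step 4: pivot 3 → sign +
signature = (3, 2, 0)

Answer: (3, 2, 0)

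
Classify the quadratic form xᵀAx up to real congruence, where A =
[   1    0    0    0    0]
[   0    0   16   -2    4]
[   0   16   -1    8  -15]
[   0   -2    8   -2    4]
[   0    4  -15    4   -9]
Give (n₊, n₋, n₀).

Answer: (2, 2, 1)

Derivation:
step 0: pivot 1 → sign +
step 1: pivot -1 → sign −
step 2: pivot 256 → sign +
step 3: pivot -1/64 → sign −
step 4: row/col 4 already zero → sign 0
signature = (2, 2, 1)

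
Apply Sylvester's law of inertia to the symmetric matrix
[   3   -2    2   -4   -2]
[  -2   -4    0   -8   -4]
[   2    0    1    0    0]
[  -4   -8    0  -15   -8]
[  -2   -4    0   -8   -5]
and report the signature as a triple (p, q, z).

step 0: pivot 3 → sign +
step 1: pivot -16/3 → sign −
step 2: pivot 1 → sign +
step 3: pivot -1 → sign −
step 4: row/col 4 already zero → sign 0
signature = (2, 2, 1)

Answer: (2, 2, 1)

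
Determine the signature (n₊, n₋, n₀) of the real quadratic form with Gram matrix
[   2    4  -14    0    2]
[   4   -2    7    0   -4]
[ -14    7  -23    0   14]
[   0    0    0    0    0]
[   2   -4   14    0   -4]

Answer: (3, 1, 1)

Derivation:
step 0: pivot 2 → sign +
step 1: pivot -10 → sign −
step 2: pivot 3/2 → sign +
step 3: pivot 2/5 → sign +
step 4: row/col 4 already zero → sign 0
signature = (3, 1, 1)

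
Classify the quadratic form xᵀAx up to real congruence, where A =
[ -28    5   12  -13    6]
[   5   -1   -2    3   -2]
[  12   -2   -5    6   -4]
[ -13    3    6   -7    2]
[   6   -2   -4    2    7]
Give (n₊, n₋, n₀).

step 0: pivot -28 → sign −
step 1: pivot -3/28 → sign −
step 2: pivot 1/3 → sign +
step 3: pivot -2 → sign −
step 4: pivot 3 → sign +
signature = (2, 3, 0)

Answer: (2, 3, 0)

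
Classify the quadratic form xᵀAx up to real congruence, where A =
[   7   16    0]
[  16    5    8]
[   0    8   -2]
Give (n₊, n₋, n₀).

Answer: (2, 1, 0)

Derivation:
step 0: pivot 7 → sign +
step 1: pivot -221/7 → sign −
step 2: pivot 6/221 → sign +
signature = (2, 1, 0)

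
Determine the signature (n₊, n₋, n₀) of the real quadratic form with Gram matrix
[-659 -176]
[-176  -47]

Answer: (1, 1, 0)

Derivation:
step 0: pivot -659 → sign −
step 1: pivot 3/659 → sign +
signature = (1, 1, 0)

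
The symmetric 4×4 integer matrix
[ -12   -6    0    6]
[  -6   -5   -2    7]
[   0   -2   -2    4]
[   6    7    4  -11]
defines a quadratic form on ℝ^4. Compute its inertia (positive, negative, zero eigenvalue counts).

Answer: (0, 2, 2)

Derivation:
step 0: pivot -12 → sign −
step 1: pivot -2 → sign −
step 2: row/col 2 already zero → sign 0
step 3: row/col 3 already zero → sign 0
signature = (0, 2, 2)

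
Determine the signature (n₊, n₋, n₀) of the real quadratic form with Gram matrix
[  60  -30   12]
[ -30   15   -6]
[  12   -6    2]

step 0: pivot 60 → sign +
step 1: pivot -2/5 → sign −
step 2: row/col 2 already zero → sign 0
signature = (1, 1, 1)

Answer: (1, 1, 1)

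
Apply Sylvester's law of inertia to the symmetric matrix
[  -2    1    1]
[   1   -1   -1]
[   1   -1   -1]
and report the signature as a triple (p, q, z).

Answer: (0, 2, 1)

Derivation:
step 0: pivot -2 → sign −
step 1: pivot -1/2 → sign −
step 2: row/col 2 already zero → sign 0
signature = (0, 2, 1)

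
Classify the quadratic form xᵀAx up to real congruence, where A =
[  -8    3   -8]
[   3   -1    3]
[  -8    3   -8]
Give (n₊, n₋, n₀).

Answer: (1, 1, 1)

Derivation:
step 0: pivot -8 → sign −
step 1: pivot 1/8 → sign +
step 2: row/col 2 already zero → sign 0
signature = (1, 1, 1)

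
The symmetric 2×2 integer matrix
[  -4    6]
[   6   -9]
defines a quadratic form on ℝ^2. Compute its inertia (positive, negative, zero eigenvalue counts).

step 0: pivot -4 → sign −
step 1: row/col 1 already zero → sign 0
signature = (0, 1, 1)

Answer: (0, 1, 1)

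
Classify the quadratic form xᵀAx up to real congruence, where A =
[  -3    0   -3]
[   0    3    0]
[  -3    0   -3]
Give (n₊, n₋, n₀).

step 0: pivot -3 → sign −
step 1: pivot 3 → sign +
step 2: row/col 2 already zero → sign 0
signature = (1, 1, 1)

Answer: (1, 1, 1)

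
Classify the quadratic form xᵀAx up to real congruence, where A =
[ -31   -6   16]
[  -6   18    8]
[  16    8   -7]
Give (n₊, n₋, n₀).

Answer: (2, 1, 0)

Derivation:
step 0: pivot -31 → sign −
step 1: pivot 594/31 → sign +
step 2: pivot 1/297 → sign +
signature = (2, 1, 0)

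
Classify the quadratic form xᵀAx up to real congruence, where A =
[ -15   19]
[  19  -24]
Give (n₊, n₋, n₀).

Answer: (1, 1, 0)

Derivation:
step 0: pivot -15 → sign −
step 1: pivot 1/15 → sign +
signature = (1, 1, 0)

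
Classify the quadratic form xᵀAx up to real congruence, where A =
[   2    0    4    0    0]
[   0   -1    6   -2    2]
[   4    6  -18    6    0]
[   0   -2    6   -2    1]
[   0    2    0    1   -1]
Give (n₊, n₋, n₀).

Answer: (2, 3, 0)

Derivation:
step 0: pivot 2 → sign +
step 1: pivot -1 → sign −
step 2: pivot 10 → sign +
step 3: pivot -8/5 → sign −
step 4: pivot -3/8 → sign −
signature = (2, 3, 0)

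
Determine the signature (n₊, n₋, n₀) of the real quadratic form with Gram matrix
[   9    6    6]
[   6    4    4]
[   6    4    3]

step 0: pivot 9 → sign +
step 1: pivot -1 → sign −
step 2: row/col 2 already zero → sign 0
signature = (1, 1, 1)

Answer: (1, 1, 1)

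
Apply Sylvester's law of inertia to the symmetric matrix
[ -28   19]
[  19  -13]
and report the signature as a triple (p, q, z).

step 0: pivot -28 → sign −
step 1: pivot -3/28 → sign −
signature = (0, 2, 0)

Answer: (0, 2, 0)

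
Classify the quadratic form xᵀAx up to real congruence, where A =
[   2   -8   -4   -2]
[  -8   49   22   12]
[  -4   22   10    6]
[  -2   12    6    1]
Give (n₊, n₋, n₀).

step 0: pivot 2 → sign +
step 1: pivot 17 → sign +
step 2: pivot -2/17 → sign −
step 3: pivot 1 → sign +
signature = (3, 1, 0)

Answer: (3, 1, 0)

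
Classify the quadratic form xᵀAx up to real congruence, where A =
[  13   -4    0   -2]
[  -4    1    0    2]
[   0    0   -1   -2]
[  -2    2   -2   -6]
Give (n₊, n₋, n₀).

Answer: (2, 2, 0)

Derivation:
step 0: pivot 13 → sign +
step 1: pivot -3/13 → sign −
step 2: pivot -1 → sign −
step 3: pivot 6 → sign +
signature = (2, 2, 0)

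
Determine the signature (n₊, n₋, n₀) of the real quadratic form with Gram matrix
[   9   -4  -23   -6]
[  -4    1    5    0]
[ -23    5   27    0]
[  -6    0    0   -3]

step 0: pivot 9 → sign +
step 1: pivot -7/9 → sign −
step 2: pivot 23/7 → sign +
step 3: pivot 3/23 → sign +
signature = (3, 1, 0)

Answer: (3, 1, 0)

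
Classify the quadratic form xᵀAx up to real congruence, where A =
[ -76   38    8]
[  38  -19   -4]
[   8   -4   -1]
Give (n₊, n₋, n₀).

Answer: (0, 2, 1)

Derivation:
step 0: pivot -76 → sign −
step 1: pivot -3/19 → sign −
step 2: row/col 2 already zero → sign 0
signature = (0, 2, 1)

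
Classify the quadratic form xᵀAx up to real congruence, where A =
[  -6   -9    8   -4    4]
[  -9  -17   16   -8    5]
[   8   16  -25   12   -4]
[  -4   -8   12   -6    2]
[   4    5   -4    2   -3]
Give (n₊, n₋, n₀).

step 0: pivot -6 → sign −
step 1: pivot -7/2 → sign −
step 2: pivot -205/21 → sign −
step 3: pivot -46/205 → sign −
step 4: pivot -1/23 → sign −
signature = (0, 5, 0)

Answer: (0, 5, 0)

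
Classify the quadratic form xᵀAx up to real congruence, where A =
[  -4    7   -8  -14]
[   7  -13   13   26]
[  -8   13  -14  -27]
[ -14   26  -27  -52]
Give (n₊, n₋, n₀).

Answer: (1, 3, 0)

Derivation:
step 0: pivot -4 → sign −
step 1: pivot -3/4 → sign −
step 2: pivot 10/3 → sign +
step 3: pivot -3/10 → sign −
signature = (1, 3, 0)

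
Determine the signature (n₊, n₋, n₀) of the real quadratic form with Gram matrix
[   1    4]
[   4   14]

Answer: (1, 1, 0)

Derivation:
step 0: pivot 1 → sign +
step 1: pivot -2 → sign −
signature = (1, 1, 0)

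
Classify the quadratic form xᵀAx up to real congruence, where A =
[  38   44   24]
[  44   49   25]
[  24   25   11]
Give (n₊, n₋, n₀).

step 0: pivot 38 → sign +
step 1: pivot -37/19 → sign −
step 2: pivot -6/37 → sign −
signature = (1, 2, 0)

Answer: (1, 2, 0)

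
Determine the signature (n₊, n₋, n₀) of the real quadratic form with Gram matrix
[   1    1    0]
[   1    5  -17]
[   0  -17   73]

step 0: pivot 1 → sign +
step 1: pivot 4 → sign +
step 2: pivot 3/4 → sign +
signature = (3, 0, 0)

Answer: (3, 0, 0)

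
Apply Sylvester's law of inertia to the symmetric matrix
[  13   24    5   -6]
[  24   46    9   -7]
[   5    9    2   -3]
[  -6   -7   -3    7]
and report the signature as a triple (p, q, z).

step 0: pivot 13 → sign +
step 1: pivot 22/13 → sign +
step 2: pivot 1/22 → sign +
step 3: pivot -6 → sign −
signature = (3, 1, 0)

Answer: (3, 1, 0)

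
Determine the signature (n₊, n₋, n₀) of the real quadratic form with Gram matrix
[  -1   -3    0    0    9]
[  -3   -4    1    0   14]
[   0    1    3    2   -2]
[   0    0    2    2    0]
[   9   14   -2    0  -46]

step 0: pivot -1 → sign −
step 1: pivot 5 → sign +
step 2: pivot 14/5 → sign +
step 3: pivot 4/7 → sign +
step 4: pivot 3/4 → sign +
signature = (4, 1, 0)

Answer: (4, 1, 0)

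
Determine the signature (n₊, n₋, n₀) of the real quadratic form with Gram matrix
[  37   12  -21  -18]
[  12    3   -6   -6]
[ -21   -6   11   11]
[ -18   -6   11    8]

Answer: (2, 2, 0)

Derivation:
step 0: pivot 37 → sign +
step 1: pivot -33/37 → sign −
step 2: pivot -2/11 → sign −
step 3: pivot 3/2 → sign +
signature = (2, 2, 0)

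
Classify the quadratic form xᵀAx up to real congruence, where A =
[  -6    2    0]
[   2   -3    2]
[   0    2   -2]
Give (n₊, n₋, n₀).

Answer: (0, 3, 0)

Derivation:
step 0: pivot -6 → sign −
step 1: pivot -7/3 → sign −
step 2: pivot -2/7 → sign −
signature = (0, 3, 0)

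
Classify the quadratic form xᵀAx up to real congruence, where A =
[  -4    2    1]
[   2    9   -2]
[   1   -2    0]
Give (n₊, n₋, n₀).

Answer: (2, 1, 0)

Derivation:
step 0: pivot -4 → sign −
step 1: pivot 10 → sign +
step 2: pivot 1/40 → sign +
signature = (2, 1, 0)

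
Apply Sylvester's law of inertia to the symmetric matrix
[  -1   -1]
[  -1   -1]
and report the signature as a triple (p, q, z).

step 0: pivot -1 → sign −
step 1: row/col 1 already zero → sign 0
signature = (0, 1, 1)

Answer: (0, 1, 1)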